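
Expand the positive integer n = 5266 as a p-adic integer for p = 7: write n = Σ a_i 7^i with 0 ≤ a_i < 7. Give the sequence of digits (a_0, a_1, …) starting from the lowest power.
(a_0, a_1, …) = (2, 3, 2, 1, 2)

Repeated division by 7 gives the digits low-to-high: 5266 = 2 + 3·7^1 + 2·7^2 + 1·7^3 + 2·7^4. Digit sequence: (2, 3, 2, 1, 2).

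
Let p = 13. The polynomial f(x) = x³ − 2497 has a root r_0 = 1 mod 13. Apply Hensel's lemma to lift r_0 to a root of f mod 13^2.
r_1 = 157 (mod 169)

Hensel: r_{i+1} = r_i − f(r_i)/f′(r_i) mod 13^{i+2}, where f′(x) = 3x². Iterate:
  r_0 = 1 (mod 13)
  r_1 = 157 (mod 169)
Final: r = 157 with f(r) ≡ 0 mod 13^2.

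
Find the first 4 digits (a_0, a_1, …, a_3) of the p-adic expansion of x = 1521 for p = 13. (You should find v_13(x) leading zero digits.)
(a_0, …, a_3) = (0, 0, 9, 0)

v_13(1521) = 2, so a_0 = ... = a_1 = 0. Factor out: x = 13^2 · u with u = 9 a unit in ℤ_13. Expand u iteratively via a_{v+i} = u_i mod 13, u_{i+1} = (u_i − a_{v+i})/13:
  u_0 = 9;  a_2 = 9;  u_1 = (u_0 − 9)/13 = 0
  u_1 = 0;  a_3 = 0;  u_2 = (u_1 − 0)/13 = 0
Digits: (0, 0, 9, 0).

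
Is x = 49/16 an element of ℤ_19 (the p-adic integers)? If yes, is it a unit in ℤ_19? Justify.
x ∈ ℤ_19^× (unit); v_19(x) = 0

ℤ_19 = {x ∈ ℚ_19 : v_19(x) ≥ 0} and ℤ_19^× = {x ∈ ℤ_19 : v_19(x) = 0}. Here v_19(49/16) = v_19(num) − v_19(den) = 0; compare against these criteria.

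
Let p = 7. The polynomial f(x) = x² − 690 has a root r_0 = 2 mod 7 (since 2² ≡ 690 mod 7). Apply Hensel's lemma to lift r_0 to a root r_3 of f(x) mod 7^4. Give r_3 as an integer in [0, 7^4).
r_3 = 1374 (mod 2401)

Hensel's recurrence: r_{i+1} = r_i − f(r_i)·(f′(r_i))^{-1} mod 7^{i+2}, with f′(x) = 2x. Iterate:
  r_0 = 2 (mod 7)
  r_1 = 2 (mod 49)
  r_2 = 2 (mod 343)
  r_3 = 1374 (mod 2401)
Final: r_3 = 1374, and one checks f(r_3) ≡ 0 mod 7^4.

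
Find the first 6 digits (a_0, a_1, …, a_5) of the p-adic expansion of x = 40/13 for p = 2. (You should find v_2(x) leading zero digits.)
(a_0, …, a_5) = (0, 0, 0, 1, 0, 0)

v_2(40/13) = 3, so a_0 = ... = a_2 = 0. Factor out: x = 2^3 · u with u = 5/13 a unit in ℤ_2. Expand u iteratively via a_{v+i} = u_i mod 2, u_{i+1} = (u_i − a_{v+i})/2:
  u_0 = 5/13;  a_3 = 1;  u_1 = (u_0 − 1)/2 = -4/13
  u_1 = -4/13;  a_4 = 0;  u_2 = (u_1 − 0)/2 = -2/13
  u_2 = -2/13;  a_5 = 0;  u_3 = (u_2 − 0)/2 = -1/13
Digits: (0, 0, 0, 1, 0, 0).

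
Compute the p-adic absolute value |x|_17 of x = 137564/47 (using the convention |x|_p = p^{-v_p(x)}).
|137564/47|_17 = 1/4913

Step 1 — compute v_17(x) by factoring powers of 17 out of the numerator and denominator: v_17(137564/47) = 3. Step 2 — apply |x|_p = p^{-v_p(x)} = 17^{-3} = 1/4913.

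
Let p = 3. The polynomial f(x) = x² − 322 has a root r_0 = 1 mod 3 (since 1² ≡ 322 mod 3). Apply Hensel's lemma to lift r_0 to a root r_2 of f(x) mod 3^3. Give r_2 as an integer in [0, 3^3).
r_2 = 22 (mod 27)

Hensel's recurrence: r_{i+1} = r_i − f(r_i)·(f′(r_i))^{-1} mod 3^{i+2}, with f′(x) = 2x. Iterate:
  r_0 = 1 (mod 3)
  r_1 = 4 (mod 9)
  r_2 = 22 (mod 27)
Final: r_2 = 22, and one checks f(r_2) ≡ 0 mod 3^3.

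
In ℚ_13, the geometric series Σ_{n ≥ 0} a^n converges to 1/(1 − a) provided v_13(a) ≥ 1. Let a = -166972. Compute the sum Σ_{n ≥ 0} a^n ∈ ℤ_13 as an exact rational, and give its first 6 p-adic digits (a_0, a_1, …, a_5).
Σ a^n = 1/(1 − a) = 1/166973;  first 6 digits = (1, 0, 0, 2, 7, 12)

v_13(a) = 3 ≥ 1, so the series converges in ℤ_13 to 1/(1 − a) = 1/(1 − (-166972)) = 1/166973. Expand this rational in ℤ_13: compute digits iteratively via d_i = x_i mod 13, x_{i+1} = (x_i − d_i)/13. The first 6 digits are (1, 0, 0, 2, 7, 12).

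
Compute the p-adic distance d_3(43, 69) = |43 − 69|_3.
d_3(43, 69) = 1

Step 1 — x − y = 43 − 69 = -26. Step 2 — v_3(-26) = 0 (factor: -26 = −(3^0 · 26); the sign does not affect v_p). Step 3 — |x − y|_3 = 3^{0} = 1.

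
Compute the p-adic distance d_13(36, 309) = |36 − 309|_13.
d_13(36, 309) = 1/13

Step 1 — x − y = 36 − 309 = -273. Step 2 — v_13(-273) = 1 (factor: -273 = −(13^1 · 21); the sign does not affect v_p). Step 3 — |x − y|_13 = 13^{-1} = 1/13.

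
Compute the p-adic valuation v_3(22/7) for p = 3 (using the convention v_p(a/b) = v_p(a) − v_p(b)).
v_3(22/7) = 0

Factor powers of 3 from the numerator and denominator of the reduced fraction: 22 = 3^0 · 22 and 7 = 3^0 · 7. Apply v_p(a/b) = v_p(a) − v_p(b): v_3(22/7) = 0 − 0 = 0.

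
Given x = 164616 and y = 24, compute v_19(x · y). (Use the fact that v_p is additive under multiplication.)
v_19(3950784) = 3

v_p(x) = 3 (factor: 164616 = 19^3 · 24); v_p(y) = 0 (factor: 24 = 19^0 · 24). Additivity: v_p(xy) = v_p(x) + v_p(y) = 3 + 0 = 3. (Direct check: xy = 3950784 = 19^3 · (576).)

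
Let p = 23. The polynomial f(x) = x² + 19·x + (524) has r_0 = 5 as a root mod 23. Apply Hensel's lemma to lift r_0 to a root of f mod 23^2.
r_1 = 74 (mod 529)

Hensel: r_{i+1} = r_i − f(r_i)·(f′(r_i))^{-1} mod 23^{i+2}, f′(x) = 2x + 19. Iterate:
  r_0 = 5 (mod 23)
  r_1 = 74 (mod 529)
Final: r = 74 satisfies f(r) ≡ 0 mod 23^2.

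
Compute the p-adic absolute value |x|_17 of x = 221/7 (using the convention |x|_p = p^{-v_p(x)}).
|221/7|_17 = 1/17

Step 1 — compute v_17(x) by factoring powers of 17 out of the numerator and denominator: v_17(221/7) = 1. Step 2 — apply |x|_p = p^{-v_p(x)} = 17^{-1} = 1/17.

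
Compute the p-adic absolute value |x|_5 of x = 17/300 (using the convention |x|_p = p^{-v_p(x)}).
|17/300|_5 = 25

Step 1 — compute v_5(x) by factoring powers of 5 out of the numerator and denominator: v_5(17/300) = -2. Step 2 — apply |x|_p = p^{-v_p(x)} = 5^{2} = 25.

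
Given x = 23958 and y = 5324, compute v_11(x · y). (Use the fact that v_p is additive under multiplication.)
v_11(127552392) = 6

v_p(x) = 3 (factor: 23958 = 11^3 · 18); v_p(y) = 3 (factor: 5324 = 11^3 · 4). Additivity: v_p(xy) = v_p(x) + v_p(y) = 3 + 3 = 6. (Direct check: xy = 127552392 = 11^6 · (72).)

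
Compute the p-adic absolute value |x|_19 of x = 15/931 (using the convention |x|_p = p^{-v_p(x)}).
|15/931|_19 = 19

Step 1 — compute v_19(x) by factoring powers of 19 out of the numerator and denominator: v_19(15/931) = -1. Step 2 — apply |x|_p = p^{-v_p(x)} = 19^{1} = 19.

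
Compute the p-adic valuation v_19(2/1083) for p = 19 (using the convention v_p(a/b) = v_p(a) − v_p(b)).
v_19(2/1083) = -2

Factor powers of 19 from the numerator and denominator of the reduced fraction: 2 = 19^0 · 2 and 1083 = 19^2 · 3. Apply v_p(a/b) = v_p(a) − v_p(b): v_19(2/1083) = 0 − 2 = -2.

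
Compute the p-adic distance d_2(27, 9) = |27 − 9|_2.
d_2(27, 9) = 1/2

Step 1 — x − y = 27 − 9 = 18. Step 2 — v_2(18) = 1 (factor: 18 = (2^1 · 9); the sign does not affect v_p). Step 3 — |x − y|_2 = 2^{-1} = 1/2.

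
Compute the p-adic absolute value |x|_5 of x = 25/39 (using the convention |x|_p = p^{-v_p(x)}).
|25/39|_5 = 1/25

Step 1 — compute v_5(x) by factoring powers of 5 out of the numerator and denominator: v_5(25/39) = 2. Step 2 — apply |x|_p = p^{-v_p(x)} = 5^{-2} = 1/25.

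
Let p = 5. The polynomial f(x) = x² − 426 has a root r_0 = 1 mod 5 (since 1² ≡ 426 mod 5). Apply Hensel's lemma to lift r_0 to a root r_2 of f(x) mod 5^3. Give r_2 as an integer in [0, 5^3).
r_2 = 26 (mod 125)

Hensel's recurrence: r_{i+1} = r_i − f(r_i)·(f′(r_i))^{-1} mod 5^{i+2}, with f′(x) = 2x. Iterate:
  r_0 = 1 (mod 5)
  r_1 = 1 (mod 25)
  r_2 = 26 (mod 125)
Final: r_2 = 26, and one checks f(r_2) ≡ 0 mod 5^3.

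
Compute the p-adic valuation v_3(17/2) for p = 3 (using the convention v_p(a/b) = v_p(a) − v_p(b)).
v_3(17/2) = 0

Factor powers of 3 from the numerator and denominator of the reduced fraction: 17 = 3^0 · 17 and 2 = 3^0 · 2. Apply v_p(a/b) = v_p(a) − v_p(b): v_3(17/2) = 0 − 0 = 0.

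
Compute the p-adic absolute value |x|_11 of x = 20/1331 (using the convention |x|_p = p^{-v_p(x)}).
|20/1331|_11 = 1331

Step 1 — compute v_11(x) by factoring powers of 11 out of the numerator and denominator: v_11(20/1331) = -3. Step 2 — apply |x|_p = p^{-v_p(x)} = 11^{3} = 1331.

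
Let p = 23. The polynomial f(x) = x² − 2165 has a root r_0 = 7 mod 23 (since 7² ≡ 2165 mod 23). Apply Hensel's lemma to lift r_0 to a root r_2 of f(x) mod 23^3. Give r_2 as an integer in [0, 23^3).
r_2 = 10587 (mod 12167)

Hensel's recurrence: r_{i+1} = r_i − f(r_i)·(f′(r_i))^{-1} mod 23^{i+2}, with f′(x) = 2x. Iterate:
  r_0 = 7 (mod 23)
  r_1 = 7 (mod 529)
  r_2 = 10587 (mod 12167)
Final: r_2 = 10587, and one checks f(r_2) ≡ 0 mod 23^3.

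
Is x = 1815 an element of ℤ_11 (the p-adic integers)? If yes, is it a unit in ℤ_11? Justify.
x ∈ ℤ_11 but not a unit; v_11(x) = 2 > 0

ℤ_11 = {x ∈ ℚ_11 : v_11(x) ≥ 0} and ℤ_11^× = {x ∈ ℤ_11 : v_11(x) = 0}. Here v_11(1815) = v_11(num) − v_11(den) = 2; compare against these criteria.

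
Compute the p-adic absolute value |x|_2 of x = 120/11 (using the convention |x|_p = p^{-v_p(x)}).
|120/11|_2 = 1/8

Step 1 — compute v_2(x) by factoring powers of 2 out of the numerator and denominator: v_2(120/11) = 3. Step 2 — apply |x|_p = p^{-v_p(x)} = 2^{-3} = 1/8.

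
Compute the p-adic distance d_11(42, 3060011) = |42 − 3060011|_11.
d_11(42, 3060011) = 1/161051

Step 1 — x − y = 42 − 3060011 = -3059969. Step 2 — v_11(-3059969) = 5 (factor: -3059969 = −(11^5 · 19); the sign does not affect v_p). Step 3 — |x − y|_11 = 11^{-5} = 1/161051.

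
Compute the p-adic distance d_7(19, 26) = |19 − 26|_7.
d_7(19, 26) = 1/7

Step 1 — x − y = 19 − 26 = -7. Step 2 — v_7(-7) = 1 (factor: -7 = −(7^1 · 1); the sign does not affect v_p). Step 3 — |x − y|_7 = 7^{-1} = 1/7.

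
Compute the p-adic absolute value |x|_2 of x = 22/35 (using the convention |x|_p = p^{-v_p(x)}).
|22/35|_2 = 1/2

Step 1 — compute v_2(x) by factoring powers of 2 out of the numerator and denominator: v_2(22/35) = 1. Step 2 — apply |x|_p = p^{-v_p(x)} = 2^{-1} = 1/2.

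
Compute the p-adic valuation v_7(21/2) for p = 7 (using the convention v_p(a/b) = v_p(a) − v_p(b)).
v_7(21/2) = 1

Factor powers of 7 from the numerator and denominator of the reduced fraction: 21 = 7^1 · 3 and 2 = 7^0 · 2. Apply v_p(a/b) = v_p(a) − v_p(b): v_7(21/2) = 1 − 0 = 1.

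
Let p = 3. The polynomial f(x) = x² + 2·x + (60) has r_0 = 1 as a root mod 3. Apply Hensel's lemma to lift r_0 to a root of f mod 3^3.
r_2 = 19 (mod 27)

Hensel: r_{i+1} = r_i − f(r_i)·(f′(r_i))^{-1} mod 3^{i+2}, f′(x) = 2x + 2. Iterate:
  r_0 = 1 (mod 3)
  r_1 = 1 (mod 9)
  r_2 = 19 (mod 27)
Final: r = 19 satisfies f(r) ≡ 0 mod 3^3.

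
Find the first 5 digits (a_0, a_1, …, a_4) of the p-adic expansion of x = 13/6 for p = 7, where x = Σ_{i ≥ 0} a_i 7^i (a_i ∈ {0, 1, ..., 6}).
(a_0, …, a_4) = (1, 6, 5, 5, 5)

v_7(13/6) = 0 (numerator and denominator both coprime to 7), so x ∈ ℤ_7^×. Compute digits iteratively via a_i = x_i mod 7, x_{i+1} = (x_i − a_i)/7, with x_0 = x:
  x_0 = 13/6;  a_0 = 1;  x_1 = (x_0 − 1)/7 = 1/6
  x_1 = 1/6;  a_1 = 6;  x_2 = (x_1 − 6)/7 = -5/6
  x_2 = -5/6;  a_2 = 5;  x_3 = (x_2 − 5)/7 = -5/6
  x_3 = -5/6;  a_3 = 5;  x_4 = (x_3 − 5)/7 = -5/6
  x_4 = -5/6;  a_4 = 5;  x_5 = (x_4 − 5)/7 = -5/6
Digits: (1, 6, 5, 5, 5).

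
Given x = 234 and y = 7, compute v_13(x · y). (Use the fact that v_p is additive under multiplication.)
v_13(1638) = 1

v_p(x) = 1 (factor: 234 = 13^1 · 18); v_p(y) = 0 (factor: 7 = 13^0 · 7). Additivity: v_p(xy) = v_p(x) + v_p(y) = 1 + 0 = 1. (Direct check: xy = 1638 = 13^1 · (126).)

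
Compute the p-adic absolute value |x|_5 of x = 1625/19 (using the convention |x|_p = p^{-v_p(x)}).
|1625/19|_5 = 1/125

Step 1 — compute v_5(x) by factoring powers of 5 out of the numerator and denominator: v_5(1625/19) = 3. Step 2 — apply |x|_p = p^{-v_p(x)} = 5^{-3} = 1/125.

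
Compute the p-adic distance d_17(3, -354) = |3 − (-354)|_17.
d_17(3, -354) = 1/17

Step 1 — x − y = 3 − (-354) = 357. Step 2 — v_17(357) = 1 (factor: 357 = (17^1 · 21); the sign does not affect v_p). Step 3 — |x − y|_17 = 17^{-1} = 1/17.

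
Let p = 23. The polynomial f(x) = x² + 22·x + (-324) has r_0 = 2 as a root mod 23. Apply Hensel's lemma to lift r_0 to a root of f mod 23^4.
r_3 = 146627 (mod 279841)

Hensel: r_{i+1} = r_i − f(r_i)·(f′(r_i))^{-1} mod 23^{i+2}, f′(x) = 2x + 22. Iterate:
  r_0 = 2 (mod 23)
  r_1 = 94 (mod 529)
  r_2 = 623 (mod 12167)
  r_3 = 146627 (mod 279841)
Final: r = 146627 satisfies f(r) ≡ 0 mod 23^4.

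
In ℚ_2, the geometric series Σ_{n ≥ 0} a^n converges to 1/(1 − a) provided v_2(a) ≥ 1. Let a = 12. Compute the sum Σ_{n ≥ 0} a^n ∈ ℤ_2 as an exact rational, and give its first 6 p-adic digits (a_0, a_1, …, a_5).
Σ a^n = 1/(1 − a) = -1/11;  first 6 digits = (1, 0, 1, 1, 1, 0)

v_2(a) = 2 ≥ 1, so the series converges in ℤ_2 to 1/(1 − a) = 1/(1 − 12) = -1/11. Expand this rational in ℤ_2: compute digits iteratively via d_i = x_i mod 2, x_{i+1} = (x_i − d_i)/2. The first 6 digits are (1, 0, 1, 1, 1, 0).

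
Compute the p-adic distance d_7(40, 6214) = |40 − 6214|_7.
d_7(40, 6214) = 1/343

Step 1 — x − y = 40 − 6214 = -6174. Step 2 — v_7(-6174) = 3 (factor: -6174 = −(7^3 · 18); the sign does not affect v_p). Step 3 — |x − y|_7 = 7^{-3} = 1/343.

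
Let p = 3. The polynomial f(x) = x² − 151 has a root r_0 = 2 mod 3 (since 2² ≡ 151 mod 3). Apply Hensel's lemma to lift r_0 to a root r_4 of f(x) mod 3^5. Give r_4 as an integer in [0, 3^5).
r_4 = 131 (mod 243)

Hensel's recurrence: r_{i+1} = r_i − f(r_i)·(f′(r_i))^{-1} mod 3^{i+2}, with f′(x) = 2x. Iterate:
  r_0 = 2 (mod 3)
  r_1 = 5 (mod 9)
  r_2 = 23 (mod 27)
  r_3 = 50 (mod 81)
  r_4 = 131 (mod 243)
Final: r_4 = 131, and one checks f(r_4) ≡ 0 mod 3^5.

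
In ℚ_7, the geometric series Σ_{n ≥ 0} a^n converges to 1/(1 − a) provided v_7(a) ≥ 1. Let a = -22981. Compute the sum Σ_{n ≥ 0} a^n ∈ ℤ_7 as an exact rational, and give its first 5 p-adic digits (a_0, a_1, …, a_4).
Σ a^n = 1/(1 − a) = 1/22982;  first 5 digits = (1, 0, 0, 3, 4)

v_7(a) = 3 ≥ 1, so the series converges in ℤ_7 to 1/(1 − a) = 1/(1 − (-22981)) = 1/22982. Expand this rational in ℤ_7: compute digits iteratively via d_i = x_i mod 7, x_{i+1} = (x_i − d_i)/7. The first 5 digits are (1, 0, 0, 3, 4).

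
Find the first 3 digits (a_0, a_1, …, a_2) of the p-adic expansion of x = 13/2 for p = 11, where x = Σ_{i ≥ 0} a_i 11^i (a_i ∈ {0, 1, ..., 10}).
(a_0, …, a_2) = (1, 6, 5)

v_11(13/2) = 0 (numerator and denominator both coprime to 11), so x ∈ ℤ_11^×. Compute digits iteratively via a_i = x_i mod 11, x_{i+1} = (x_i − a_i)/11, with x_0 = x:
  x_0 = 13/2;  a_0 = 1;  x_1 = (x_0 − 1)/11 = 1/2
  x_1 = 1/2;  a_1 = 6;  x_2 = (x_1 − 6)/11 = -1/2
  x_2 = -1/2;  a_2 = 5;  x_3 = (x_2 − 5)/11 = -1/2
Digits: (1, 6, 5).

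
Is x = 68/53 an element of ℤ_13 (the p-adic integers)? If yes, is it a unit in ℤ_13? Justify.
x ∈ ℤ_13^× (unit); v_13(x) = 0

ℤ_13 = {x ∈ ℚ_13 : v_13(x) ≥ 0} and ℤ_13^× = {x ∈ ℤ_13 : v_13(x) = 0}. Here v_13(68/53) = v_13(num) − v_13(den) = 0; compare against these criteria.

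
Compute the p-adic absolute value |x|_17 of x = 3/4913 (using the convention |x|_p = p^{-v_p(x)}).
|3/4913|_17 = 4913

Step 1 — compute v_17(x) by factoring powers of 17 out of the numerator and denominator: v_17(3/4913) = -3. Step 2 — apply |x|_p = p^{-v_p(x)} = 17^{3} = 4913.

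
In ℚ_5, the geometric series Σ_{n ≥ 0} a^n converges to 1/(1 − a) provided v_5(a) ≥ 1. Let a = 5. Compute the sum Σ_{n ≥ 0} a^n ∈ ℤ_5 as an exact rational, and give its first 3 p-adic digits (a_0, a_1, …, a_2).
Σ a^n = 1/(1 − a) = -1/4;  first 3 digits = (1, 1, 1)

v_5(a) = 1 ≥ 1, so the series converges in ℤ_5 to 1/(1 − a) = 1/(1 − 5) = -1/4. Expand this rational in ℤ_5: compute digits iteratively via d_i = x_i mod 5, x_{i+1} = (x_i − d_i)/5. The first 3 digits are (1, 1, 1).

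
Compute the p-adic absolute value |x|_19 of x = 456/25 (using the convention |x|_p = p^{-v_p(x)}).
|456/25|_19 = 1/19

Step 1 — compute v_19(x) by factoring powers of 19 out of the numerator and denominator: v_19(456/25) = 1. Step 2 — apply |x|_p = p^{-v_p(x)} = 19^{-1} = 1/19.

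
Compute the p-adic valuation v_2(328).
v_2(328) = 3

v_2(n) is the largest exponent k such that 2^k divides n. Factor out: 328 = 2^3 · 41. (Sign doesn't affect v_p.) So v_2(328) = 3.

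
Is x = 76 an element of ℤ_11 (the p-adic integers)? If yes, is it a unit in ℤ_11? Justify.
x ∈ ℤ_11^× (unit); v_11(x) = 0

ℤ_11 = {x ∈ ℚ_11 : v_11(x) ≥ 0} and ℤ_11^× = {x ∈ ℤ_11 : v_11(x) = 0}. Here v_11(76) = v_11(num) − v_11(den) = 0; compare against these criteria.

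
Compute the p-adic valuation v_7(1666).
v_7(1666) = 2

v_7(n) is the largest exponent k such that 7^k divides n. Factor out: 1666 = 7^2 · 34. (Sign doesn't affect v_p.) So v_7(1666) = 2.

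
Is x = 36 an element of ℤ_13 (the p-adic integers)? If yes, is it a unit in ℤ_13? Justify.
x ∈ ℤ_13^× (unit); v_13(x) = 0

ℤ_13 = {x ∈ ℚ_13 : v_13(x) ≥ 0} and ℤ_13^× = {x ∈ ℤ_13 : v_13(x) = 0}. Here v_13(36) = v_13(num) − v_13(den) = 0; compare against these criteria.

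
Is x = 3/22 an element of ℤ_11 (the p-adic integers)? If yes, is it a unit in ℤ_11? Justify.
x ∉ ℤ_11 (v_11(x) = -1 < 0)

ℤ_11 = {x ∈ ℚ_11 : v_11(x) ≥ 0} and ℤ_11^× = {x ∈ ℤ_11 : v_11(x) = 0}. Here v_11(3/22) = v_11(num) − v_11(den) = -1; compare against these criteria.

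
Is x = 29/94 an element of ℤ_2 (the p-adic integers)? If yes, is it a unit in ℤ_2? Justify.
x ∉ ℤ_2 (v_2(x) = -1 < 0)

ℤ_2 = {x ∈ ℚ_2 : v_2(x) ≥ 0} and ℤ_2^× = {x ∈ ℤ_2 : v_2(x) = 0}. Here v_2(29/94) = v_2(num) − v_2(den) = -1; compare against these criteria.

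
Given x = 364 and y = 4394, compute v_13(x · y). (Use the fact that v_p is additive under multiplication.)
v_13(1599416) = 4

v_p(x) = 1 (factor: 364 = 13^1 · 28); v_p(y) = 3 (factor: 4394 = 13^3 · 2). Additivity: v_p(xy) = v_p(x) + v_p(y) = 1 + 3 = 4. (Direct check: xy = 1599416 = 13^4 · (56).)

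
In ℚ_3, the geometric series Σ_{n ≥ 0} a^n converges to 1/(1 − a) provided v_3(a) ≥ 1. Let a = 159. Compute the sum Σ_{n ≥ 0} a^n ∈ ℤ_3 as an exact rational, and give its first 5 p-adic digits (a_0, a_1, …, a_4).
Σ a^n = 1/(1 − a) = -1/158;  first 5 digits = (1, 2, 0, 2, 2)

v_3(a) = 1 ≥ 1, so the series converges in ℤ_3 to 1/(1 − a) = 1/(1 − 159) = -1/158. Expand this rational in ℤ_3: compute digits iteratively via d_i = x_i mod 3, x_{i+1} = (x_i − d_i)/3. The first 5 digits are (1, 2, 0, 2, 2).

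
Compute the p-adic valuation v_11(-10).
v_11(-10) = 0

v_11(n) is the largest exponent k such that 11^k divides n. Factor out: -10 = -11^0 · 10. (Sign doesn't affect v_p.) So v_11(-10) = 0.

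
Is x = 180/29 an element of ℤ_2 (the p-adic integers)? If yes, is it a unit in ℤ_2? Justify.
x ∈ ℤ_2 but not a unit; v_2(x) = 2 > 0

ℤ_2 = {x ∈ ℚ_2 : v_2(x) ≥ 0} and ℤ_2^× = {x ∈ ℤ_2 : v_2(x) = 0}. Here v_2(180/29) = v_2(num) − v_2(den) = 2; compare against these criteria.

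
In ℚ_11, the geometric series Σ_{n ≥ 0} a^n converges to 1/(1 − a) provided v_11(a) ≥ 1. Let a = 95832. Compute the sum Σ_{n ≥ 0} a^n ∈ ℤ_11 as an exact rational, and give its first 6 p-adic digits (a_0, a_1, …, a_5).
Σ a^n = 1/(1 − a) = -1/95831;  first 6 digits = (1, 0, 0, 6, 6, 0)

v_11(a) = 3 ≥ 1, so the series converges in ℤ_11 to 1/(1 − a) = 1/(1 − 95832) = -1/95831. Expand this rational in ℤ_11: compute digits iteratively via d_i = x_i mod 11, x_{i+1} = (x_i − d_i)/11. The first 6 digits are (1, 0, 0, 6, 6, 0).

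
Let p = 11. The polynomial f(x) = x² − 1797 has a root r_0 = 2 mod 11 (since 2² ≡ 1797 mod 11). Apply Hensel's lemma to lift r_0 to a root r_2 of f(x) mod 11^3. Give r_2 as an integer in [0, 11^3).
r_2 = 1025 (mod 1331)

Hensel's recurrence: r_{i+1} = r_i − f(r_i)·(f′(r_i))^{-1} mod 11^{i+2}, with f′(x) = 2x. Iterate:
  r_0 = 2 (mod 11)
  r_1 = 57 (mod 121)
  r_2 = 1025 (mod 1331)
Final: r_2 = 1025, and one checks f(r_2) ≡ 0 mod 11^3.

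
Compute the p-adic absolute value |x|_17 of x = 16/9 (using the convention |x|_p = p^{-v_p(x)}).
|16/9|_17 = 1

Step 1 — compute v_17(x) by factoring powers of 17 out of the numerator and denominator: v_17(16/9) = 0. Step 2 — apply |x|_p = p^{-v_p(x)} = 17^{0} = 1.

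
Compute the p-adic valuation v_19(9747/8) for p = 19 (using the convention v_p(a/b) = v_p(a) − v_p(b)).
v_19(9747/8) = 2

Factor powers of 19 from the numerator and denominator of the reduced fraction: 9747 = 19^2 · 27 and 8 = 19^0 · 8. Apply v_p(a/b) = v_p(a) − v_p(b): v_19(9747/8) = 2 − 0 = 2.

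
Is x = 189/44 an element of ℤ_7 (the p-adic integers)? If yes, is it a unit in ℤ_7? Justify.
x ∈ ℤ_7 but not a unit; v_7(x) = 1 > 0

ℤ_7 = {x ∈ ℚ_7 : v_7(x) ≥ 0} and ℤ_7^× = {x ∈ ℤ_7 : v_7(x) = 0}. Here v_7(189/44) = v_7(num) − v_7(den) = 1; compare against these criteria.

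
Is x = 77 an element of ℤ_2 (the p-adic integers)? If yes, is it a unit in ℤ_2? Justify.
x ∈ ℤ_2^× (unit); v_2(x) = 0

ℤ_2 = {x ∈ ℚ_2 : v_2(x) ≥ 0} and ℤ_2^× = {x ∈ ℤ_2 : v_2(x) = 0}. Here v_2(77) = v_2(num) − v_2(den) = 0; compare against these criteria.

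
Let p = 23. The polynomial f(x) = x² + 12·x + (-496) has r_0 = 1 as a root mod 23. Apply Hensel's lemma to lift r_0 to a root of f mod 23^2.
r_1 = 300 (mod 529)

Hensel: r_{i+1} = r_i − f(r_i)·(f′(r_i))^{-1} mod 23^{i+2}, f′(x) = 2x + 12. Iterate:
  r_0 = 1 (mod 23)
  r_1 = 300 (mod 529)
Final: r = 300 satisfies f(r) ≡ 0 mod 23^2.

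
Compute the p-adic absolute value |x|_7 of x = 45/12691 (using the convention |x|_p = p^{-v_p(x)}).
|45/12691|_7 = 343

Step 1 — compute v_7(x) by factoring powers of 7 out of the numerator and denominator: v_7(45/12691) = -3. Step 2 — apply |x|_p = p^{-v_p(x)} = 7^{3} = 343.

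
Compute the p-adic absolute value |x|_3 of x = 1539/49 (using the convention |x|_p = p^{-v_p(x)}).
|1539/49|_3 = 1/81

Step 1 — compute v_3(x) by factoring powers of 3 out of the numerator and denominator: v_3(1539/49) = 4. Step 2 — apply |x|_p = p^{-v_p(x)} = 3^{-4} = 1/81.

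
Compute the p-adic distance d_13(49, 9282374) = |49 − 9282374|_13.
d_13(49, 9282374) = 1/371293

Step 1 — x − y = 49 − 9282374 = -9282325. Step 2 — v_13(-9282325) = 5 (factor: -9282325 = −(13^5 · 25); the sign does not affect v_p). Step 3 — |x − y|_13 = 13^{-5} = 1/371293.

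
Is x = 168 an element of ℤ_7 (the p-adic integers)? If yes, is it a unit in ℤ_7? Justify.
x ∈ ℤ_7 but not a unit; v_7(x) = 1 > 0

ℤ_7 = {x ∈ ℚ_7 : v_7(x) ≥ 0} and ℤ_7^× = {x ∈ ℤ_7 : v_7(x) = 0}. Here v_7(168) = v_7(num) − v_7(den) = 1; compare against these criteria.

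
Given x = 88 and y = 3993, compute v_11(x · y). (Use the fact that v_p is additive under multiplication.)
v_11(351384) = 4

v_p(x) = 1 (factor: 88 = 11^1 · 8); v_p(y) = 3 (factor: 3993 = 11^3 · 3). Additivity: v_p(xy) = v_p(x) + v_p(y) = 1 + 3 = 4. (Direct check: xy = 351384 = 11^4 · (24).)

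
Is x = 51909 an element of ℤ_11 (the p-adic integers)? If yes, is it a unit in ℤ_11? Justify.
x ∈ ℤ_11 but not a unit; v_11(x) = 3 > 0

ℤ_11 = {x ∈ ℚ_11 : v_11(x) ≥ 0} and ℤ_11^× = {x ∈ ℤ_11 : v_11(x) = 0}. Here v_11(51909) = v_11(num) − v_11(den) = 3; compare against these criteria.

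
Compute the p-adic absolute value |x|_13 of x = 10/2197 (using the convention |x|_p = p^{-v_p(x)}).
|10/2197|_13 = 2197

Step 1 — compute v_13(x) by factoring powers of 13 out of the numerator and denominator: v_13(10/2197) = -3. Step 2 — apply |x|_p = p^{-v_p(x)} = 13^{3} = 2197.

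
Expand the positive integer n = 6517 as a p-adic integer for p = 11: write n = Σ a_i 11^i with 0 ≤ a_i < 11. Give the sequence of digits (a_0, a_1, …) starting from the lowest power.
(a_0, a_1, …) = (5, 9, 9, 4)

Repeated division by 11 gives the digits low-to-high: 6517 = 5 + 9·11^1 + 9·11^2 + 4·11^3. Digit sequence: (5, 9, 9, 4).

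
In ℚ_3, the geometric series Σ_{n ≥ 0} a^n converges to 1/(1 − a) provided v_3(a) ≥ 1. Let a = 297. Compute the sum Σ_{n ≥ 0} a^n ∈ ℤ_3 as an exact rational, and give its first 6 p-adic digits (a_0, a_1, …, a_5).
Σ a^n = 1/(1 − a) = -1/296;  first 6 digits = (1, 0, 0, 2, 0, 1)

v_3(a) = 3 ≥ 1, so the series converges in ℤ_3 to 1/(1 − a) = 1/(1 − 297) = -1/296. Expand this rational in ℤ_3: compute digits iteratively via d_i = x_i mod 3, x_{i+1} = (x_i − d_i)/3. The first 6 digits are (1, 0, 0, 2, 0, 1).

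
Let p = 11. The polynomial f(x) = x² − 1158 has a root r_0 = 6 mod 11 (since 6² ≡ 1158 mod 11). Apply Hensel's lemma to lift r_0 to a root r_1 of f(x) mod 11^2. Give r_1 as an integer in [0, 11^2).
r_1 = 39 (mod 121)

Hensel's recurrence: r_{i+1} = r_i − f(r_i)·(f′(r_i))^{-1} mod 11^{i+2}, with f′(x) = 2x. Iterate:
  r_0 = 6 (mod 11)
  r_1 = 39 (mod 121)
Final: r_1 = 39, and one checks f(r_1) ≡ 0 mod 11^2.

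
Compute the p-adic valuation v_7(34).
v_7(34) = 0

v_7(n) is the largest exponent k such that 7^k divides n. Factor out: 34 = 7^0 · 34. (Sign doesn't affect v_p.) So v_7(34) = 0.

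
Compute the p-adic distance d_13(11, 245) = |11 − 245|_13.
d_13(11, 245) = 1/13

Step 1 — x − y = 11 − 245 = -234. Step 2 — v_13(-234) = 1 (factor: -234 = −(13^1 · 18); the sign does not affect v_p). Step 3 — |x − y|_13 = 13^{-1} = 1/13.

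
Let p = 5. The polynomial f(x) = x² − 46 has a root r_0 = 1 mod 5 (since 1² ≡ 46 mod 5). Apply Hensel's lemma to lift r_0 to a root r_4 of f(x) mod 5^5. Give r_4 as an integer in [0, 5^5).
r_4 = 2536 (mod 3125)

Hensel's recurrence: r_{i+1} = r_i − f(r_i)·(f′(r_i))^{-1} mod 5^{i+2}, with f′(x) = 2x. Iterate:
  r_0 = 1 (mod 5)
  r_1 = 11 (mod 25)
  r_2 = 36 (mod 125)
  r_3 = 36 (mod 625)
  r_4 = 2536 (mod 3125)
Final: r_4 = 2536, and one checks f(r_4) ≡ 0 mod 5^5.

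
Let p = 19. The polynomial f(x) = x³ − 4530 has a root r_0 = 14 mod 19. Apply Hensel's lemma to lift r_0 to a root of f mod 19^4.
r_3 = 106889 (mod 130321)

Hensel: r_{i+1} = r_i − f(r_i)/f′(r_i) mod 19^{i+2}, where f′(x) = 3x². Iterate:
  r_0 = 14 (mod 19)
  r_1 = 33 (mod 361)
  r_2 = 4004 (mod 6859)
  r_3 = 106889 (mod 130321)
Final: r = 106889 with f(r) ≡ 0 mod 19^4.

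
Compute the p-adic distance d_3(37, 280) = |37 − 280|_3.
d_3(37, 280) = 1/243

Step 1 — x − y = 37 − 280 = -243. Step 2 — v_3(-243) = 5 (factor: -243 = −(3^5 · 1); the sign does not affect v_p). Step 3 — |x − y|_3 = 3^{-5} = 1/243.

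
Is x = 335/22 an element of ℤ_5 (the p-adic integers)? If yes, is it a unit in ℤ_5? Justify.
x ∈ ℤ_5 but not a unit; v_5(x) = 1 > 0

ℤ_5 = {x ∈ ℚ_5 : v_5(x) ≥ 0} and ℤ_5^× = {x ∈ ℤ_5 : v_5(x) = 0}. Here v_5(335/22) = v_5(num) − v_5(den) = 1; compare against these criteria.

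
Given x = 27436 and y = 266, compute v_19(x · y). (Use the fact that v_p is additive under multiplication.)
v_19(7297976) = 4

v_p(x) = 3 (factor: 27436 = 19^3 · 4); v_p(y) = 1 (factor: 266 = 19^1 · 14). Additivity: v_p(xy) = v_p(x) + v_p(y) = 3 + 1 = 4. (Direct check: xy = 7297976 = 19^4 · (56).)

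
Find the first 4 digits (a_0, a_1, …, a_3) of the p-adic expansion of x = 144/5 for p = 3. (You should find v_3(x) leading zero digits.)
(a_0, …, a_3) = (0, 0, 2, 1)

v_3(144/5) = 2, so a_0 = ... = a_1 = 0. Factor out: x = 3^2 · u with u = 16/5 a unit in ℤ_3. Expand u iteratively via a_{v+i} = u_i mod 3, u_{i+1} = (u_i − a_{v+i})/3:
  u_0 = 16/5;  a_2 = 2;  u_1 = (u_0 − 2)/3 = 2/5
  u_1 = 2/5;  a_3 = 1;  u_2 = (u_1 − 1)/3 = -1/5
Digits: (0, 0, 2, 1).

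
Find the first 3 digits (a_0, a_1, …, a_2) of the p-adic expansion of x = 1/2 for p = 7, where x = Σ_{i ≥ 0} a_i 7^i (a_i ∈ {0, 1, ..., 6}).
(a_0, …, a_2) = (4, 3, 3)

v_7(1/2) = 0 (numerator and denominator both coprime to 7), so x ∈ ℤ_7^×. Compute digits iteratively via a_i = x_i mod 7, x_{i+1} = (x_i − a_i)/7, with x_0 = x:
  x_0 = 1/2;  a_0 = 4;  x_1 = (x_0 − 4)/7 = -1/2
  x_1 = -1/2;  a_1 = 3;  x_2 = (x_1 − 3)/7 = -1/2
  x_2 = -1/2;  a_2 = 3;  x_3 = (x_2 − 3)/7 = -1/2
Digits: (4, 3, 3).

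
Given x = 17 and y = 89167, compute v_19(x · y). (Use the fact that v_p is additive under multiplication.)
v_19(1515839) = 3

v_p(x) = 0 (factor: 17 = 19^0 · 17); v_p(y) = 3 (factor: 89167 = 19^3 · 13). Additivity: v_p(xy) = v_p(x) + v_p(y) = 0 + 3 = 3. (Direct check: xy = 1515839 = 19^3 · (221).)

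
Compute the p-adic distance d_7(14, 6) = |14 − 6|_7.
d_7(14, 6) = 1

Step 1 — x − y = 14 − 6 = 8. Step 2 — v_7(8) = 0 (factor: 8 = (7^0 · 8); the sign does not affect v_p). Step 3 — |x − y|_7 = 7^{0} = 1.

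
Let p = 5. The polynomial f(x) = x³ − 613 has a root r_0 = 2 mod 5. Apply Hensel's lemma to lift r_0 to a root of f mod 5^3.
r_2 = 117 (mod 125)

Hensel: r_{i+1} = r_i − f(r_i)/f′(r_i) mod 5^{i+2}, where f′(x) = 3x². Iterate:
  r_0 = 2 (mod 5)
  r_1 = 17 (mod 25)
  r_2 = 117 (mod 125)
Final: r = 117 with f(r) ≡ 0 mod 5^3.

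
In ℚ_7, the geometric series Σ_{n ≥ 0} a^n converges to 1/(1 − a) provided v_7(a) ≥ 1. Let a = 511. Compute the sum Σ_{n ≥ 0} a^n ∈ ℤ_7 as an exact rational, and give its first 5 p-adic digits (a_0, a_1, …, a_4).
Σ a^n = 1/(1 − a) = -1/510;  first 5 digits = (1, 3, 5, 5, 1)

v_7(a) = 1 ≥ 1, so the series converges in ℤ_7 to 1/(1 − a) = 1/(1 − 511) = -1/510. Expand this rational in ℤ_7: compute digits iteratively via d_i = x_i mod 7, x_{i+1} = (x_i − d_i)/7. The first 5 digits are (1, 3, 5, 5, 1).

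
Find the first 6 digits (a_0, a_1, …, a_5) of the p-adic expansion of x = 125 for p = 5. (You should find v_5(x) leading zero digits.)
(a_0, …, a_5) = (0, 0, 0, 1, 0, 0)

v_5(125) = 3, so a_0 = ... = a_2 = 0. Factor out: x = 5^3 · u with u = 1 a unit in ℤ_5. Expand u iteratively via a_{v+i} = u_i mod 5, u_{i+1} = (u_i − a_{v+i})/5:
  u_0 = 1;  a_3 = 1;  u_1 = (u_0 − 1)/5 = 0
  u_1 = 0;  a_4 = 0;  u_2 = (u_1 − 0)/5 = 0
  u_2 = 0;  a_5 = 0;  u_3 = (u_2 − 0)/5 = 0
Digits: (0, 0, 0, 1, 0, 0).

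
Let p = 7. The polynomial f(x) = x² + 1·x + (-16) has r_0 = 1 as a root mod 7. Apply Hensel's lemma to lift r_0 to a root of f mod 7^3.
r_2 = 316 (mod 343)

Hensel: r_{i+1} = r_i − f(r_i)·(f′(r_i))^{-1} mod 7^{i+2}, f′(x) = 2x + 1. Iterate:
  r_0 = 1 (mod 7)
  r_1 = 22 (mod 49)
  r_2 = 316 (mod 343)
Final: r = 316 satisfies f(r) ≡ 0 mod 7^3.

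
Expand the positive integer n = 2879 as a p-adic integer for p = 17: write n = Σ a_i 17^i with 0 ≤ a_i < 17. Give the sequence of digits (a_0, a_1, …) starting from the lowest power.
(a_0, a_1, …) = (6, 16, 9)

Repeated division by 17 gives the digits low-to-high: 2879 = 6 + 16·17^1 + 9·17^2. Digit sequence: (6, 16, 9).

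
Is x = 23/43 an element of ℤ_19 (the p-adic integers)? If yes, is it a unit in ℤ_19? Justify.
x ∈ ℤ_19^× (unit); v_19(x) = 0

ℤ_19 = {x ∈ ℚ_19 : v_19(x) ≥ 0} and ℤ_19^× = {x ∈ ℤ_19 : v_19(x) = 0}. Here v_19(23/43) = v_19(num) − v_19(den) = 0; compare against these criteria.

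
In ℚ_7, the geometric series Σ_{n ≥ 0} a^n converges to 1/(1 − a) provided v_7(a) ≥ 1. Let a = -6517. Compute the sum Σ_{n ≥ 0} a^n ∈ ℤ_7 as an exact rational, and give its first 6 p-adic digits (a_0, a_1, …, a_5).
Σ a^n = 1/(1 − a) = 1/6518;  first 6 digits = (1, 0, 0, 2, 4, 6)

v_7(a) = 3 ≥ 1, so the series converges in ℤ_7 to 1/(1 − a) = 1/(1 − (-6517)) = 1/6518. Expand this rational in ℤ_7: compute digits iteratively via d_i = x_i mod 7, x_{i+1} = (x_i − d_i)/7. The first 6 digits are (1, 0, 0, 2, 4, 6).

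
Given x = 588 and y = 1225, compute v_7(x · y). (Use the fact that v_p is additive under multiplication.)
v_7(720300) = 4

v_p(x) = 2 (factor: 588 = 7^2 · 12); v_p(y) = 2 (factor: 1225 = 7^2 · 25). Additivity: v_p(xy) = v_p(x) + v_p(y) = 2 + 2 = 4. (Direct check: xy = 720300 = 7^4 · (300).)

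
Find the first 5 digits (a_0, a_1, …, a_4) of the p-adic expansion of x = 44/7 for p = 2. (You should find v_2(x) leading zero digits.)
(a_0, …, a_4) = (0, 0, 1, 0, 1)

v_2(44/7) = 2, so a_0 = ... = a_1 = 0. Factor out: x = 2^2 · u with u = 11/7 a unit in ℤ_2. Expand u iteratively via a_{v+i} = u_i mod 2, u_{i+1} = (u_i − a_{v+i})/2:
  u_0 = 11/7;  a_2 = 1;  u_1 = (u_0 − 1)/2 = 2/7
  u_1 = 2/7;  a_3 = 0;  u_2 = (u_1 − 0)/2 = 1/7
  u_2 = 1/7;  a_4 = 1;  u_3 = (u_2 − 1)/2 = -3/7
Digits: (0, 0, 1, 0, 1).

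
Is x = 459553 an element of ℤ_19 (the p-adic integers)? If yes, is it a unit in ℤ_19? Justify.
x ∈ ℤ_19 but not a unit; v_19(x) = 3 > 0

ℤ_19 = {x ∈ ℚ_19 : v_19(x) ≥ 0} and ℤ_19^× = {x ∈ ℤ_19 : v_19(x) = 0}. Here v_19(459553) = v_19(num) − v_19(den) = 3; compare against these criteria.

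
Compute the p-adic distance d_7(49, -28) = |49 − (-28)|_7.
d_7(49, -28) = 1/7

Step 1 — x − y = 49 − (-28) = 77. Step 2 — v_7(77) = 1 (factor: 77 = (7^1 · 11); the sign does not affect v_p). Step 3 — |x − y|_7 = 7^{-1} = 1/7.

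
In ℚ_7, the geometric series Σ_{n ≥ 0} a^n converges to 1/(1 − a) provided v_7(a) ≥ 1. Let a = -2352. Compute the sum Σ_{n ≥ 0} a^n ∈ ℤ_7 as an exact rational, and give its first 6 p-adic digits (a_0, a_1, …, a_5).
Σ a^n = 1/(1 − a) = 1/2353;  first 6 digits = (1, 0, 1, 0, 0, 0)

v_7(a) = 2 ≥ 1, so the series converges in ℤ_7 to 1/(1 − a) = 1/(1 − (-2352)) = 1/2353. Expand this rational in ℤ_7: compute digits iteratively via d_i = x_i mod 7, x_{i+1} = (x_i − d_i)/7. The first 6 digits are (1, 0, 1, 0, 0, 0).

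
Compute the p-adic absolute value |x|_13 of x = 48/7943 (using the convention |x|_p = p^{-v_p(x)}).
|48/7943|_13 = 169

Step 1 — compute v_13(x) by factoring powers of 13 out of the numerator and denominator: v_13(48/7943) = -2. Step 2 — apply |x|_p = p^{-v_p(x)} = 13^{2} = 169.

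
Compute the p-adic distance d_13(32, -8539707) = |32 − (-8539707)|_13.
d_13(32, -8539707) = 1/371293

Step 1 — x − y = 32 − (-8539707) = 8539739. Step 2 — v_13(8539739) = 5 (factor: 8539739 = (13^5 · 23); the sign does not affect v_p). Step 3 — |x − y|_13 = 13^{-5} = 1/371293.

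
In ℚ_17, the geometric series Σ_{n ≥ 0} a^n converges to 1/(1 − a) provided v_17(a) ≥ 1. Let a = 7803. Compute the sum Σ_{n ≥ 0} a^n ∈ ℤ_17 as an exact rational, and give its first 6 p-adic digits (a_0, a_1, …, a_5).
Σ a^n = 1/(1 − a) = -1/7802;  first 6 digits = (1, 0, 10, 1, 15, 8)

v_17(a) = 2 ≥ 1, so the series converges in ℤ_17 to 1/(1 − a) = 1/(1 − 7803) = -1/7802. Expand this rational in ℤ_17: compute digits iteratively via d_i = x_i mod 17, x_{i+1} = (x_i − d_i)/17. The first 6 digits are (1, 0, 10, 1, 15, 8).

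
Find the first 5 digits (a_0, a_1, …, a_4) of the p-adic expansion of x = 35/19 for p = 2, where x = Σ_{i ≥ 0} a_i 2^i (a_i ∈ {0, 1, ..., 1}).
(a_0, …, a_4) = (1, 0, 0, 0, 1)

v_2(35/19) = 0 (numerator and denominator both coprime to 2), so x ∈ ℤ_2^×. Compute digits iteratively via a_i = x_i mod 2, x_{i+1} = (x_i − a_i)/2, with x_0 = x:
  x_0 = 35/19;  a_0 = 1;  x_1 = (x_0 − 1)/2 = 8/19
  x_1 = 8/19;  a_1 = 0;  x_2 = (x_1 − 0)/2 = 4/19
  x_2 = 4/19;  a_2 = 0;  x_3 = (x_2 − 0)/2 = 2/19
  x_3 = 2/19;  a_3 = 0;  x_4 = (x_3 − 0)/2 = 1/19
  x_4 = 1/19;  a_4 = 1;  x_5 = (x_4 − 1)/2 = -9/19
Digits: (1, 0, 0, 0, 1).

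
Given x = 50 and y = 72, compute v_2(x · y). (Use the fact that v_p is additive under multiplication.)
v_2(3600) = 4

v_p(x) = 1 (factor: 50 = 2^1 · 25); v_p(y) = 3 (factor: 72 = 2^3 · 9). Additivity: v_p(xy) = v_p(x) + v_p(y) = 1 + 3 = 4. (Direct check: xy = 3600 = 2^4 · (225).)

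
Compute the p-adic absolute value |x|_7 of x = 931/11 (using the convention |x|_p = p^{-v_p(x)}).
|931/11|_7 = 1/49

Step 1 — compute v_7(x) by factoring powers of 7 out of the numerator and denominator: v_7(931/11) = 2. Step 2 — apply |x|_p = p^{-v_p(x)} = 7^{-2} = 1/49.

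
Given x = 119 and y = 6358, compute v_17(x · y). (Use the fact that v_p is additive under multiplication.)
v_17(756602) = 3

v_p(x) = 1 (factor: 119 = 17^1 · 7); v_p(y) = 2 (factor: 6358 = 17^2 · 22). Additivity: v_p(xy) = v_p(x) + v_p(y) = 1 + 2 = 3. (Direct check: xy = 756602 = 17^3 · (154).)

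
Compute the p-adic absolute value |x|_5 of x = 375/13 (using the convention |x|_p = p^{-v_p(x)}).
|375/13|_5 = 1/125

Step 1 — compute v_5(x) by factoring powers of 5 out of the numerator and denominator: v_5(375/13) = 3. Step 2 — apply |x|_p = p^{-v_p(x)} = 5^{-3} = 1/125.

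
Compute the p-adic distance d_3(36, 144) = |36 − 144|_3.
d_3(36, 144) = 1/27

Step 1 — x − y = 36 − 144 = -108. Step 2 — v_3(-108) = 3 (factor: -108 = −(3^3 · 4); the sign does not affect v_p). Step 3 — |x − y|_3 = 3^{-3} = 1/27.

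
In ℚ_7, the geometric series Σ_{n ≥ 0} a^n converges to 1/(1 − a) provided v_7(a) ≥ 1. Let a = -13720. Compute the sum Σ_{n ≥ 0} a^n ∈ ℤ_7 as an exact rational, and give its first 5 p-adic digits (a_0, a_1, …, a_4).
Σ a^n = 1/(1 − a) = 1/13721;  first 5 digits = (1, 0, 0, 2, 1)

v_7(a) = 3 ≥ 1, so the series converges in ℤ_7 to 1/(1 − a) = 1/(1 − (-13720)) = 1/13721. Expand this rational in ℤ_7: compute digits iteratively via d_i = x_i mod 7, x_{i+1} = (x_i − d_i)/7. The first 5 digits are (1, 0, 0, 2, 1).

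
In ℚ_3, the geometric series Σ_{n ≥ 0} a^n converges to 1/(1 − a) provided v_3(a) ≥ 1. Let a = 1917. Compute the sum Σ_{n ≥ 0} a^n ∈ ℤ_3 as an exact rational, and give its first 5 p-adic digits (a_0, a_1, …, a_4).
Σ a^n = 1/(1 − a) = -1/1916;  first 5 digits = (1, 0, 0, 2, 2)

v_3(a) = 3 ≥ 1, so the series converges in ℤ_3 to 1/(1 − a) = 1/(1 − 1917) = -1/1916. Expand this rational in ℤ_3: compute digits iteratively via d_i = x_i mod 3, x_{i+1} = (x_i − d_i)/3. The first 5 digits are (1, 0, 0, 2, 2).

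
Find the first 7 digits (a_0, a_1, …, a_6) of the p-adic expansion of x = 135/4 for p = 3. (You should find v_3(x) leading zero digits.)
(a_0, …, a_6) = (0, 0, 0, 2, 2, 0, 2)

v_3(135/4) = 3, so a_0 = ... = a_2 = 0. Factor out: x = 3^3 · u with u = 5/4 a unit in ℤ_3. Expand u iteratively via a_{v+i} = u_i mod 3, u_{i+1} = (u_i − a_{v+i})/3:
  u_0 = 5/4;  a_3 = 2;  u_1 = (u_0 − 2)/3 = -1/4
  u_1 = -1/4;  a_4 = 2;  u_2 = (u_1 − 2)/3 = -3/4
  u_2 = -3/4;  a_5 = 0;  u_3 = (u_2 − 0)/3 = -1/4
  u_3 = -1/4;  a_6 = 2;  u_4 = (u_3 − 2)/3 = -3/4
Digits: (0, 0, 0, 2, 2, 0, 2).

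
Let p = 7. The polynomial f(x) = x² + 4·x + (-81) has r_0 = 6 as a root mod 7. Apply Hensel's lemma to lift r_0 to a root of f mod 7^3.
r_2 = 188 (mod 343)

Hensel: r_{i+1} = r_i − f(r_i)·(f′(r_i))^{-1} mod 7^{i+2}, f′(x) = 2x + 4. Iterate:
  r_0 = 6 (mod 7)
  r_1 = 41 (mod 49)
  r_2 = 188 (mod 343)
Final: r = 188 satisfies f(r) ≡ 0 mod 7^3.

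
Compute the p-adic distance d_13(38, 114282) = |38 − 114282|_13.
d_13(38, 114282) = 1/28561

Step 1 — x − y = 38 − 114282 = -114244. Step 2 — v_13(-114244) = 4 (factor: -114244 = −(13^4 · 4); the sign does not affect v_p). Step 3 — |x − y|_13 = 13^{-4} = 1/28561.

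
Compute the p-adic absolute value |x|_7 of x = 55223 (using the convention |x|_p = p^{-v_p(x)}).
|55223|_7 = 1/2401

Step 1 — compute v_7(x) by factoring powers of 7 out of the numerator and denominator: v_7(55223) = 4. Step 2 — apply |x|_p = p^{-v_p(x)} = 7^{-4} = 1/2401.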